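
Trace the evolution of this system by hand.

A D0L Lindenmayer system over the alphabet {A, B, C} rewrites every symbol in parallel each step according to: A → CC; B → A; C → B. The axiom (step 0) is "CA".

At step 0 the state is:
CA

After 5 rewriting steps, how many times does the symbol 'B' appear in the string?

4

0) CA
1) BCC
2) ABB
3) CCAA
4) BBCCCC
5) AABBBB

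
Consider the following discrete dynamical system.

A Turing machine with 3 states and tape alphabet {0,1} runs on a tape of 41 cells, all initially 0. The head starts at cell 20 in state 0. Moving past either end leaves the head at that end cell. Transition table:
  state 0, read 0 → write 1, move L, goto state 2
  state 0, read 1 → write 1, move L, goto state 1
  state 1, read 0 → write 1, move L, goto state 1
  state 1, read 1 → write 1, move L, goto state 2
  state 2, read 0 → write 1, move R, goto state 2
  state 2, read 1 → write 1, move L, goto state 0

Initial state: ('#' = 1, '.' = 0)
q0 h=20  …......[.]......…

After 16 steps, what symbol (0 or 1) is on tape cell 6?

0

t=0: q0 h=20  …......[.]......…
t=1: q2 h=19  …......[.]#.....…
t=2: q2 h=20  ….....#[#]......…
t=3: q0 h=19  …......[#]#.....…
t=4: q1 h=18  …......[.]##....…
t=5: q1 h=17  …......[.]###...…
t=6: q1 h=16  …......[.]####..…
t=7: q1 h=15  …......[.]#####.…
t=8: q1 h=14  …......[.]######…
t=9: q1 h=13  …......[.]######…
t=10: q1 h=12  …......[.]######…
t=11: q1 h=11  …......[.]######…
t=12: q1 h=10  …......[.]######…
t=13: q1 h= 9  …......[.]######…
t=14: q1 h= 8  …......[.]######…
t=15: q1 h= 7  …......[.]######…
t=16: q1 h= 6  |......[.]######…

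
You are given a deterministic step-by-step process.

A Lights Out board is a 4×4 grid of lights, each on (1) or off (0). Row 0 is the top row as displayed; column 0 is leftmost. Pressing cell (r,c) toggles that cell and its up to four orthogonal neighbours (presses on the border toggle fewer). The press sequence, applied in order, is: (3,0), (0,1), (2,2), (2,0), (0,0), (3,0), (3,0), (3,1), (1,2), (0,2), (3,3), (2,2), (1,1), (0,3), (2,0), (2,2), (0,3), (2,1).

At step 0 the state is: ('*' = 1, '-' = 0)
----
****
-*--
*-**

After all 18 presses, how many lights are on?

9

0) ----
****
-*--
*-**
1) ----
****
**--
-***
2) ***-
*-**
**--
-***
3) ***-
*--*
*-**
-*-*
4) ***-
---*
-***
**-*
5) --*-
*--*
-***
**-*
6) --*-
*--*
****
---*
7) --*-
*--*
-***
**-*
8) --*-
*--*
--**
--**
9) ----
***-
---*
--**
10) -***
**--
---*
--**
11) -***
**--
----
----
12) -***
***-
-***
--*-
13) --**
----
--**
--*-
14) ----
---*
--**
--*-
15) ----
*--*
****
*-*-
16) ----
*-**
*---
*---
17) --**
*-*-
*---
*---
18) --**
***-
-**-
**--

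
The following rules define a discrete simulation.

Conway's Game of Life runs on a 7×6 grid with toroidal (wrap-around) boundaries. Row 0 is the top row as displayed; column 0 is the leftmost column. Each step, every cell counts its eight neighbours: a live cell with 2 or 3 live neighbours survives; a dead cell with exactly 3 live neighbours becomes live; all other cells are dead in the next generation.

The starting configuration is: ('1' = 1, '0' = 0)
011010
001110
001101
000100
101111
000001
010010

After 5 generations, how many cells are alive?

12

gen 0: 011010
001110
001101
000100
101111
000001
010010
gen 1: 010011
000001
000000
110000
101101
011000
111111
gen 2: 010000
100011
100000
111001
000101
000000
000000
gen 3: 100001
110001
000010
011011
011011
000000
000000
gen 4: 010001
010010
001110
011000
011011
000000
000000
gen 5: 100000
110011
000010
100001
111100
000000
000000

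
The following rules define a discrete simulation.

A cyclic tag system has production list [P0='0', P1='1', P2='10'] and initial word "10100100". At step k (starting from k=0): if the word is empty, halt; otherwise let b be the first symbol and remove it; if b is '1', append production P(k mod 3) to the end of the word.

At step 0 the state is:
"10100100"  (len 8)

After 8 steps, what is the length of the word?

5

step 0: "10100100"  (len 8)
step 1: "01001000"  (len 8)
step 2: "1001000"  (len 7)
step 3: "00100010"  (len 8)
step 4: "0100010"  (len 7)
step 5: "100010"  (len 6)
step 6: "0001010"  (len 7)
step 7: "001010"  (len 6)
step 8: "01010"  (len 5)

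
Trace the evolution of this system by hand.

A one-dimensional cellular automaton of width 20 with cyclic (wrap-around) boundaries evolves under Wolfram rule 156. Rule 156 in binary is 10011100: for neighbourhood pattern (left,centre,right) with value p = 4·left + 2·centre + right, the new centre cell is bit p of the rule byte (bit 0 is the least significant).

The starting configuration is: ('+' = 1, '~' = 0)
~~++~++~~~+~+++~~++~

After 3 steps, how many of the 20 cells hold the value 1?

k=0  ~~++~++~~~+~+++~~++~
k=1  ~~+~~+~+~~+~++~+~+~+
k=2  +~++~+~++~+~+~~+~+~+
k=3  ~~+~~+~+~~+~++~+~+~+

9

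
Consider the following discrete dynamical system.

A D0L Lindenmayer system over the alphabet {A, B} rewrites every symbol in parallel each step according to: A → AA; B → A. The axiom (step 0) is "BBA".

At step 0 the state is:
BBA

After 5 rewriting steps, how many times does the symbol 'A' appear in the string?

gen 0: BBA
gen 1: AAAA
gen 2: AAAAAAAA
gen 3: AAAAAAAAAAAAAAAA
gen 4: AAAAAAAAAAAAAAAAAAAAAAAAAAAAAAAA
gen 5: AAAAAAAAAAAAAAAAAAAAAAAAAAAAAAAAAAAAAAAAAAAAAAAAAAAAAAAAAAAAAAAA

64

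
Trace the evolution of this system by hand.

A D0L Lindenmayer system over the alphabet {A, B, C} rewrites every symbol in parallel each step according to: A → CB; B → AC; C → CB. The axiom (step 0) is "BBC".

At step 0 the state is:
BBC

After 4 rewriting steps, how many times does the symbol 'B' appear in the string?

step 0: BBC
step 1: ACACCB
step 2: CBCBCBCBCBAC
step 3: CBACCBACCBACCBACCBACCBCB
step 4: CBACCBCBCBACCBCBCBACCBCBCBACCBCBCBACCBCBCBACCBAC

17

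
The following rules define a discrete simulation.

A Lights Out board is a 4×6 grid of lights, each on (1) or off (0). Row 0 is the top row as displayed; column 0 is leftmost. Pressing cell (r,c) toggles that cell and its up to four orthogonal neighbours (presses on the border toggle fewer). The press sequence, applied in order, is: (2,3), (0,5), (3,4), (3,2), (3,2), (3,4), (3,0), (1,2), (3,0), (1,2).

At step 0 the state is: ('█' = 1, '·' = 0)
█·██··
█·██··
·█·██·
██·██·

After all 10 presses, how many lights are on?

13

step 0: █·██··
█·██··
·█·██·
██·██·
step 1: █·██··
█·█···
·██···
██··█·
step 2: █·████
█·█··█
·██···
██··█·
step 3: █·████
█·█··█
·██·█·
██·█·█
step 4: █·████
█·█··█
·█··█·
█·█··█
step 5: █·████
█·█··█
·██·█·
██·█·█
step 6: █·████
█·█··█
·██···
██··█·
step 7: █·████
█·█··█
███···
····█·
step 8: █··███
██·█·█
██····
····█·
step 9: █··███
██·█·█
·█····
██··█·
step 10: █·████
█·█··█
·██···
██··█·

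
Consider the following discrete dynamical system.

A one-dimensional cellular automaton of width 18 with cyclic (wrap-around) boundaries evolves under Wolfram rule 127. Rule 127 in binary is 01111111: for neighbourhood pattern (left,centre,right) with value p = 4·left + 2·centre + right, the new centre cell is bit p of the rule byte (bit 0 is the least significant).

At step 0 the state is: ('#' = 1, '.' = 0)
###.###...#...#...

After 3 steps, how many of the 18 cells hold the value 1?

step 0: ###.###...#...#...
step 1: #.###.############
step 2: ###.###...........
step 3: #.###.############

16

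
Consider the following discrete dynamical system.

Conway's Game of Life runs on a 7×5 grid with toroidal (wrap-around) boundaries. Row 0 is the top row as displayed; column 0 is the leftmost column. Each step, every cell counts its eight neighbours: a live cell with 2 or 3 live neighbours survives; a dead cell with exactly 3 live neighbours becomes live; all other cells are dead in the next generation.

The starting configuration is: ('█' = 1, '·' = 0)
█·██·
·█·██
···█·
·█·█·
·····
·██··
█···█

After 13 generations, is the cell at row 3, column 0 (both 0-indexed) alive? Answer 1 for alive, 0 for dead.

0) █·██·
·█·██
···█·
·█·█·
·····
·██··
█···█
1) ··█··
██···
█··█·
··█··
·█···
██···
█···█
2) ····█
███·█
█·█·█
·██··
███··
·█··█
█···█
3) ·····
··█··
····█
····█
···█·
··███
···██
4) ···█·
·····
···█·
···██
··█··
··█··
··█·█
5) ···█·
·····
···██
··███
··█··
·██··
··█··
6) ·····
···██
··█·█
··█·█
·····
·███·
·███·
7) ····█
···██
█·█·█
·····
·█···
·█·█·
·█·█·
8) █·█·█
·····
█···█
██···
··█··
██···
█··██
9) ██···
·█·█·
██··█
██··█
··█··
████·
··██·
10) ██·██
·····
···█·
··███
·····
····█
···█·
11) █·███
█·██·
··███
··███
····█
·····
··██·
12) █····
█····
█····
█·█··
····█
···█·
·██··
13) █····
██··█
█···█
██··█
···██
··██·
·██··

1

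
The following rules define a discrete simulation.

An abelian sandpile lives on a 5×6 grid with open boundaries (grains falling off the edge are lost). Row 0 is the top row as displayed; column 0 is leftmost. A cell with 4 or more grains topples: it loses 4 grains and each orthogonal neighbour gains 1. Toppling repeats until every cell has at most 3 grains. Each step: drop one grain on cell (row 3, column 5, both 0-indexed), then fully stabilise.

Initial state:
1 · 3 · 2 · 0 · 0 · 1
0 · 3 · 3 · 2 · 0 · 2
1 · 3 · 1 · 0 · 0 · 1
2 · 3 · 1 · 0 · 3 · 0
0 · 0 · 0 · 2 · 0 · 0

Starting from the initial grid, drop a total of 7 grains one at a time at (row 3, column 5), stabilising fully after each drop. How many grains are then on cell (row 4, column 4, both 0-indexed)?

1

k=0  1 · 3 · 2 · 0 · 0 · 1
0 · 3 · 3 · 2 · 0 · 2
1 · 3 · 1 · 0 · 0 · 1
2 · 3 · 1 · 0 · 3 · 0
0 · 0 · 0 · 2 · 0 · 0
k=1  1 · 3 · 2 · 0 · 0 · 1
0 · 3 · 3 · 2 · 0 · 2
1 · 3 · 1 · 0 · 0 · 1
2 · 3 · 1 · 0 · 3 · 1
0 · 0 · 0 · 2 · 0 · 0
k=2  1 · 3 · 2 · 0 · 0 · 1
0 · 3 · 3 · 2 · 0 · 2
1 · 3 · 1 · 0 · 0 · 1
2 · 3 · 1 · 0 · 3 · 2
0 · 0 · 0 · 2 · 0 · 0
k=3  1 · 3 · 2 · 0 · 0 · 1
0 · 3 · 3 · 2 · 0 · 2
1 · 3 · 1 · 0 · 0 · 1
2 · 3 · 1 · 0 · 3 · 3
0 · 0 · 0 · 2 · 0 · 0
k=4  1 · 3 · 2 · 0 · 0 · 1
0 · 3 · 3 · 2 · 0 · 2
1 · 3 · 1 · 0 · 1 · 2
2 · 3 · 1 · 1 · 0 · 1
0 · 0 · 0 · 2 · 1 · 1
k=5  1 · 3 · 2 · 0 · 0 · 1
0 · 3 · 3 · 2 · 0 · 2
1 · 3 · 1 · 0 · 1 · 2
2 · 3 · 1 · 1 · 0 · 2
0 · 0 · 0 · 2 · 1 · 1
k=6  1 · 3 · 2 · 0 · 0 · 1
0 · 3 · 3 · 2 · 0 · 2
1 · 3 · 1 · 0 · 1 · 2
2 · 3 · 1 · 1 · 0 · 3
0 · 0 · 0 · 2 · 1 · 1
k=7  1 · 3 · 2 · 0 · 0 · 1
0 · 3 · 3 · 2 · 0 · 2
1 · 3 · 1 · 0 · 1 · 3
2 · 3 · 1 · 1 · 1 · 0
0 · 0 · 0 · 2 · 1 · 2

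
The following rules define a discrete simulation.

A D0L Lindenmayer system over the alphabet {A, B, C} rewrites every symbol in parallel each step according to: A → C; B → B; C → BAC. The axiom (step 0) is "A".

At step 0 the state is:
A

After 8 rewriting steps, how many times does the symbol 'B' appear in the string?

0) A
1) C
2) BAC
3) BCBAC
4) BBACBCBAC
5) BBCBACBBACBCBAC
6) BBBACBCBACBBCBACBBACBCBAC
7) BBBCBACBBACBCBACBBBACBCBACBBCBACBBACBCBAC
8) BBBBACBCBACBBCBACBBACBCBACBBBCBACBBACBCBACBBBACBCBACBBCBACBBACBCBAC

33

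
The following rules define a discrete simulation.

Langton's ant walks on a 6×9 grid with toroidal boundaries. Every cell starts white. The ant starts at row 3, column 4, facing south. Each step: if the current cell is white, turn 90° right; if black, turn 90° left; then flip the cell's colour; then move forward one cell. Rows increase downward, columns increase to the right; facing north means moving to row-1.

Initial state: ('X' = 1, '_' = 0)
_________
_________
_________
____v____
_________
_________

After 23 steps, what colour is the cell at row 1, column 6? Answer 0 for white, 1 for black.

0) _________
_________
_________
____v____
_________
_________
1) _________
_________
_________
___<X____
_________
_________
2) _________
_________
___^_____
___XX____
_________
_________
3) _________
_________
___X>____
___XX____
_________
_________
4) _________
_________
___XX____
___Xv____
_________
_________
5) _________
_________
___XX____
___X_>___
_________
_________
6) _________
_________
___XX____
___X_X___
_____v___
_________
7) _________
_________
___XX____
___X_X___
____<X___
_________
8) _________
_________
___XX____
___X^X___
____XX___
_________
9) _________
_________
___XX____
___XX>___
____XX___
_________
10) _________
_________
___XX^___
___XX____
____XX___
_________
11) _________
_________
___XXX>__
___XX____
____XX___
_________
12) _________
_________
___XXXX__
___XX_v__
____XX___
_________
13) _________
_________
___XXXX__
___XX<X__
____XX___
_________
14) _________
_________
___XX^X__
___XXXX__
____XX___
_________
15) _________
_________
___X<_X__
___XXXX__
____XX___
_________
16) _________
_________
___X__X__
___XvXX__
____XX___
_________
17) _________
_________
___X__X__
___X_>X__
____XX___
_________
18) _________
_________
___X_^X__
___X__X__
____XX___
_________
19) _________
_________
___X_X>__
___X__X__
____XX___
_________
20) _________
______^__
___X_X___
___X__X__
____XX___
_________
21) _________
______X>_
___X_X___
___X__X__
____XX___
_________
22) _________
______XX_
___X_X_v_
___X__X__
____XX___
_________
23) _________
______XX_
___X_X<X_
___X__X__
____XX___
_________

1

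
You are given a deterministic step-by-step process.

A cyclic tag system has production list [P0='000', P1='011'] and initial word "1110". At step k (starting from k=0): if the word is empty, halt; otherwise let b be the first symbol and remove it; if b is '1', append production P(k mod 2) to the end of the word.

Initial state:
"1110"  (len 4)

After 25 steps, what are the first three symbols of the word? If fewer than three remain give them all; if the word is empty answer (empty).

t=0: "1110"  (len 4)
t=1: "110000"  (len 6)
t=2: "10000011"  (len 8)
t=3: "0000011000"  (len 10)
t=4: "000011000"  (len 9)
t=5: "00011000"  (len 8)
t=6: "0011000"  (len 7)
t=7: "011000"  (len 6)
t=8: "11000"  (len 5)
t=9: "1000000"  (len 7)
t=10: "000000011"  (len 9)
t=11: "00000011"  (len 8)
t=12: "0000011"  (len 7)
t=13: "000011"  (len 6)
t=14: "00011"  (len 5)
t=15: "0011"  (len 4)
t=16: "011"  (len 3)
t=17: "11"  (len 2)
t=18: "1011"  (len 4)
t=19: "011000"  (len 6)
t=20: "11000"  (len 5)
t=21: "1000000"  (len 7)
t=22: "000000011"  (len 9)
t=23: "00000011"  (len 8)
t=24: "0000011"  (len 7)
t=25: "000011"  (len 6)

000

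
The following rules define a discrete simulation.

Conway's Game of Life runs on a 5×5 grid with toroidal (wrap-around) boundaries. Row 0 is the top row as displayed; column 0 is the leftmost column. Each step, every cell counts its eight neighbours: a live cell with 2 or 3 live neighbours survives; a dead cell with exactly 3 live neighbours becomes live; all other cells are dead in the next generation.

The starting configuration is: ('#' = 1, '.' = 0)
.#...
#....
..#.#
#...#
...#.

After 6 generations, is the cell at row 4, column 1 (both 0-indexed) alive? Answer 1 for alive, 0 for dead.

0

t=0: .#...
#....
..#.#
#...#
...#.
t=1: .....
##...
.#.##
#...#
#...#
t=2: .#..#
###.#
.###.
.#...
#...#
t=3: ..#..
....#
...##
.#.##
.#..#
t=4: #..#.
....#
..#..
.....
.#..#
t=5: #..#.
...##
.....
.....
#...#
t=6: #..#.
...##
.....
.....
#...#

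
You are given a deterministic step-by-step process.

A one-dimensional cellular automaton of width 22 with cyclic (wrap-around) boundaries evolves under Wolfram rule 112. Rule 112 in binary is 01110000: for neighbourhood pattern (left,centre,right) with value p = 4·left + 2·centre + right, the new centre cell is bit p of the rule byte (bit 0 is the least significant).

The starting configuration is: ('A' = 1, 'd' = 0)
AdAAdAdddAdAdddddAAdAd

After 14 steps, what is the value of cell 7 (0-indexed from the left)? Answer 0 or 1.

gen 0: AdAAdAdddAdAdddddAAdAd
gen 1: dAdAAdAdddAdAdddddAAdA
gen 2: AdAdAAdAdddAdAdddddAAd
gen 3: dAdAdAAdAdddAdAdddddAA
gen 4: AdAdAdAAdAdddAdAdddddA
gen 5: AAdAdAdAAdAdddAdAddddd
gen 6: dAAdAdAdAAdAdddAdAdddd
gen 7: ddAAdAdAdAAdAdddAdAddd
gen 8: dddAAdAdAdAAdAdddAdAdd
gen 9: ddddAAdAdAdAAdAdddAdAd
gen 10: dddddAAdAdAdAAdAdddAdA
gen 11: AdddddAAdAdAdAAdAdddAd
gen 12: dAdddddAAdAdAdAAdAdddA
gen 13: AdAdddddAAdAdAdAAdAddd
gen 14: dAdAdddddAAdAdAdAAdAdd

0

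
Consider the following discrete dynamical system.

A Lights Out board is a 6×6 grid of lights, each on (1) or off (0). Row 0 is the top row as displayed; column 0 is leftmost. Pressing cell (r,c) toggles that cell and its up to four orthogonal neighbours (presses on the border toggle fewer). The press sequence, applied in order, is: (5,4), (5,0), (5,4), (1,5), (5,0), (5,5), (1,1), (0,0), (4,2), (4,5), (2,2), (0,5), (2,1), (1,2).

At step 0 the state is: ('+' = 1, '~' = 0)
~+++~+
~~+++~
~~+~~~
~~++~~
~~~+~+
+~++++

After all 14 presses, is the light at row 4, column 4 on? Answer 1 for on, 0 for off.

1

gen 0: ~+++~+
~~+++~
~~+~~~
~~++~~
~~~+~+
+~++++
gen 1: ~+++~+
~~+++~
~~+~~~
~~++~~
~~~+++
+~+~~~
gen 2: ~+++~+
~~+++~
~~+~~~
~~++~~
+~~+++
~++~~~
gen 3: ~+++~+
~~+++~
~~+~~~
~~++~~
+~~+~+
~+++++
gen 4: ~+++~~
~~++~+
~~+~~+
~~++~~
+~~+~+
~+++++
gen 5: ~+++~~
~~++~+
~~+~~+
~~++~~
~~~+~+
+~++++
gen 6: ~+++~~
~~++~+
~~+~~+
~~++~~
~~~+~~
+~++~~
gen 7: ~~++~~
++~+~+
~++~~+
~~++~~
~~~+~~
+~++~~
gen 8: ++++~~
~+~+~+
~++~~+
~~++~~
~~~+~~
+~++~~
gen 9: ++++~~
~+~+~+
~++~~+
~~~+~~
~++~~~
+~~+~~
gen 10: ++++~~
~+~+~+
~++~~+
~~~+~+
~++~++
+~~+~+
gen 11: ++++~~
~+++~+
~~~+~+
~~++~+
~++~++
+~~+~+
gen 12: ++++++
~+++~~
~~~+~+
~~++~+
~++~++
+~~+~+
gen 13: ++++++
~~++~~
++++~+
~+++~+
~++~++
+~~+~+
gen 14: ++~+++
~+~~~~
++~+~+
~+++~+
~++~++
+~~+~+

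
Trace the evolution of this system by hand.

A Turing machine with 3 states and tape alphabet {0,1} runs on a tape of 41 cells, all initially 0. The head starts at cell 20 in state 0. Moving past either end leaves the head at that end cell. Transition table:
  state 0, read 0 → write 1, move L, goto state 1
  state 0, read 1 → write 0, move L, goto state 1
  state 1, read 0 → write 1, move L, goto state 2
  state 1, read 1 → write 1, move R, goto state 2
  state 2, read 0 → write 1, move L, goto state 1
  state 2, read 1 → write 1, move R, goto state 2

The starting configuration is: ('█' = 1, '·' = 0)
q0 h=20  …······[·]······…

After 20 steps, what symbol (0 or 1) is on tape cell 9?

1

t=0: q0 h=20  …······[·]······…
t=1: q1 h=19  …······[·]█·····…
t=2: q2 h=18  …······[·]██····…
t=3: q1 h=17  …······[·]███···…
t=4: q2 h=16  …······[·]████··…
t=5: q1 h=15  …······[·]█████·…
t=6: q2 h=14  …······[·]██████…
t=7: q1 h=13  …······[·]██████…
t=8: q2 h=12  …······[·]██████…
t=9: q1 h=11  …······[·]██████…
t=10: q2 h=10  …······[·]██████…
t=11: q1 h= 9  …······[·]██████…
t=12: q2 h= 8  …······[·]██████…
t=13: q1 h= 7  …······[·]██████…
t=14: q2 h= 6  |······[·]██████…
t=15: q1 h= 5  |·····[·]██████…
t=16: q2 h= 4  |····[·]██████…
t=17: q1 h= 3  |···[·]██████…
t=18: q2 h= 2  |··[·]██████…
t=19: q1 h= 1  |·[·]██████…
t=20: q2 h= 0  |[·]██████…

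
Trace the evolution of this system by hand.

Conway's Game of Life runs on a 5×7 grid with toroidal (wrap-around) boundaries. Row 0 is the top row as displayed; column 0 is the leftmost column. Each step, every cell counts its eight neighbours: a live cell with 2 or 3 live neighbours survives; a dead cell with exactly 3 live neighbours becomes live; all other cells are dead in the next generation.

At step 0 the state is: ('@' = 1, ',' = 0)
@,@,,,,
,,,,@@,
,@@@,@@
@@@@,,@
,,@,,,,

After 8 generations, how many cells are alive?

6

gen 0: @,@,,,,
,,,,@@,
,@@@,@@
@@@@,,@
,,@,,,,
gen 1: ,@,@,,,
@,,,@@,
,,,,,,,
,,,,@@@
,,,,,,@
gen 2: @,,,@@@
,,,,@,,
,,,,,,,
,,,,,@@
@,,,@,@
gen 3: @,,@@,,
,,,,@,@
,,,,,@,
@,,,,@@
,,,,@,,
gen 4: ,,,@@,,
,,,@@,@
@,,,@,,
,,,,@@@
@,,@@,,
gen 5: ,,@,,,,
,,,,,,,
@,,,,,,
@,,,,,@
,,,,,,@
gen 6: ,,,,,,,
,,,,,,,
@,,,,,@
@,,,,,@
@,,,,,@
gen 7: ,,,,,,,
,,,,,,,
@,,,,,@
,@,,,@,
@,,,,,@
gen 8: ,,,,,,,
,,,,,,,
@,,,,,@
,@,,,@,
@,,,,,@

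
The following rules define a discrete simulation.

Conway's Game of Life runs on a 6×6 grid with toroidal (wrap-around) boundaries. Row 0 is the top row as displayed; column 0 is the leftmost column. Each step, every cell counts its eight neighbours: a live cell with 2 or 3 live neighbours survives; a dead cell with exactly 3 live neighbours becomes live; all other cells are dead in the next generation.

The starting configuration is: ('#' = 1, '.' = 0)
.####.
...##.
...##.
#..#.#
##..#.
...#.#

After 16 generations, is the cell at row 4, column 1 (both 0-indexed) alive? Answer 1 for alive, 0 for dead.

1

gen 0: .####.
...##.
...##.
#..#.#
##..#.
...#.#
gen 1: .....#
.....#
..#...
####..
.###..
.....#
gen 2: #...##
......
#.##..
#.....
...##.
#.#.#.
gen 3: ##.##.
##.##.
.#....
.##.##
.#.##.
##....
gen 4: ...##.
...##.
......
.#..##
...##.
......
gen 5: ...##.
...##.
...#.#
...###
...###
......
gen 6: ...##.
..#..#
..#..#
#.#...
...#.#
.....#
gen 7: ...###
..#..#
#.##.#
######
#...##
...#.#
gen 8: #.##.#
.##...
......
......
......
...#..
gen 9: #..##.
####..
......
......
......
..###.
gen 10: #.....
######
.##...
......
...#..
..#.##
gen 11: ......
...###
....##
..#...
...##.
...###
gen 12: ......
...#.#
.....#
.....#
..#..#
...#.#
gen 13: ......
....#.
#....#
#...##
#....#
....#.
gen 14: ......
.....#
#.....
.#..#.
#.....
.....#
gen 15: ......
......
#....#
##...#
#....#
......
gen 16: ......
......
.#...#
.#..#.
.#...#
......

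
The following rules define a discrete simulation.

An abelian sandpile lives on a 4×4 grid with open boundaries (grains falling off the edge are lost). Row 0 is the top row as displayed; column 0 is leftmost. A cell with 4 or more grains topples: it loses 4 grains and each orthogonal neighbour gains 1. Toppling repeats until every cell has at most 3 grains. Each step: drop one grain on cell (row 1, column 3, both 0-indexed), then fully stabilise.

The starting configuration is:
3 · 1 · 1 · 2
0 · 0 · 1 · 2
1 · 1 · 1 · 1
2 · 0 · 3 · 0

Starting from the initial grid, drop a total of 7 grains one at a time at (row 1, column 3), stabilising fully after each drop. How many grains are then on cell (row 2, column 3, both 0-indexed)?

3

step 0: 3 · 1 · 1 · 2
0 · 0 · 1 · 2
1 · 1 · 1 · 1
2 · 0 · 3 · 0
step 1: 3 · 1 · 1 · 2
0 · 0 · 1 · 3
1 · 1 · 1 · 1
2 · 0 · 3 · 0
step 2: 3 · 1 · 1 · 3
0 · 0 · 2 · 0
1 · 1 · 1 · 2
2 · 0 · 3 · 0
step 3: 3 · 1 · 1 · 3
0 · 0 · 2 · 1
1 · 1 · 1 · 2
2 · 0 · 3 · 0
step 4: 3 · 1 · 1 · 3
0 · 0 · 2 · 2
1 · 1 · 1 · 2
2 · 0 · 3 · 0
step 5: 3 · 1 · 1 · 3
0 · 0 · 2 · 3
1 · 1 · 1 · 2
2 · 0 · 3 · 0
step 6: 3 · 1 · 2 · 0
0 · 0 · 3 · 1
1 · 1 · 1 · 3
2 · 0 · 3 · 0
step 7: 3 · 1 · 2 · 0
0 · 0 · 3 · 2
1 · 1 · 1 · 3
2 · 0 · 3 · 0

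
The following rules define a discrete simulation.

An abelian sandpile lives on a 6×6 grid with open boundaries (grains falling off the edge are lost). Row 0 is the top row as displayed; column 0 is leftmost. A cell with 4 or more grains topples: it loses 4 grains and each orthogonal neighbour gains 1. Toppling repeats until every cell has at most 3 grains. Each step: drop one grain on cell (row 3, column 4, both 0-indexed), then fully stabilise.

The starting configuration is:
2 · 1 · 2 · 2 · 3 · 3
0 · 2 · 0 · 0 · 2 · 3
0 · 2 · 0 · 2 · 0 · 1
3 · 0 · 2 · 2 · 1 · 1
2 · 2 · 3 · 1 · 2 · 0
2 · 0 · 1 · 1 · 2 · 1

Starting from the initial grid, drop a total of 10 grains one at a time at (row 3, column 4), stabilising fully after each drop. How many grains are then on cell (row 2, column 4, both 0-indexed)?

0) 2 · 1 · 2 · 2 · 3 · 3
0 · 2 · 0 · 0 · 2 · 3
0 · 2 · 0 · 2 · 0 · 1
3 · 0 · 2 · 2 · 1 · 1
2 · 2 · 3 · 1 · 2 · 0
2 · 0 · 1 · 1 · 2 · 1
1) 2 · 1 · 2 · 2 · 3 · 3
0 · 2 · 0 · 0 · 2 · 3
0 · 2 · 0 · 2 · 0 · 1
3 · 0 · 2 · 2 · 2 · 1
2 · 2 · 3 · 1 · 2 · 0
2 · 0 · 1 · 1 · 2 · 1
2) 2 · 1 · 2 · 2 · 3 · 3
0 · 2 · 0 · 0 · 2 · 3
0 · 2 · 0 · 2 · 0 · 1
3 · 0 · 2 · 2 · 3 · 1
2 · 2 · 3 · 1 · 2 · 0
2 · 0 · 1 · 1 · 2 · 1
3) 2 · 1 · 2 · 2 · 3 · 3
0 · 2 · 0 · 0 · 2 · 3
0 · 2 · 0 · 2 · 1 · 1
3 · 0 · 2 · 3 · 0 · 2
2 · 2 · 3 · 1 · 3 · 0
2 · 0 · 1 · 1 · 2 · 1
4) 2 · 1 · 2 · 2 · 3 · 3
0 · 2 · 0 · 0 · 2 · 3
0 · 2 · 0 · 2 · 1 · 1
3 · 0 · 2 · 3 · 1 · 2
2 · 2 · 3 · 1 · 3 · 0
2 · 0 · 1 · 1 · 2 · 1
5) 2 · 1 · 2 · 2 · 3 · 3
0 · 2 · 0 · 0 · 2 · 3
0 · 2 · 0 · 2 · 1 · 1
3 · 0 · 2 · 3 · 2 · 2
2 · 2 · 3 · 1 · 3 · 0
2 · 0 · 1 · 1 · 2 · 1
6) 2 · 1 · 2 · 2 · 3 · 3
0 · 2 · 0 · 0 · 2 · 3
0 · 2 · 0 · 2 · 1 · 1
3 · 0 · 2 · 3 · 3 · 2
2 · 2 · 3 · 1 · 3 · 0
2 · 0 · 1 · 1 · 2 · 1
7) 2 · 1 · 2 · 2 · 3 · 3
0 · 2 · 0 · 0 · 2 · 3
0 · 2 · 0 · 3 · 2 · 1
3 · 0 · 3 · 0 · 2 · 3
2 · 2 · 3 · 3 · 0 · 1
2 · 0 · 1 · 1 · 3 · 1
8) 2 · 1 · 2 · 2 · 3 · 3
0 · 2 · 0 · 0 · 2 · 3
0 · 2 · 0 · 3 · 2 · 1
3 · 0 · 3 · 0 · 3 · 3
2 · 2 · 3 · 3 · 0 · 1
2 · 0 · 1 · 1 · 3 · 1
9) 2 · 1 · 2 · 2 · 3 · 3
0 · 2 · 0 · 0 · 2 · 3
0 · 2 · 0 · 3 · 3 · 2
3 · 0 · 3 · 1 · 1 · 0
2 · 2 · 3 · 3 · 1 · 2
2 · 0 · 1 · 1 · 3 · 1
10) 2 · 1 · 2 · 2 · 3 · 3
0 · 2 · 0 · 0 · 2 · 3
0 · 2 · 0 · 3 · 3 · 2
3 · 0 · 3 · 1 · 2 · 0
2 · 2 · 3 · 3 · 1 · 2
2 · 0 · 1 · 1 · 3 · 1

3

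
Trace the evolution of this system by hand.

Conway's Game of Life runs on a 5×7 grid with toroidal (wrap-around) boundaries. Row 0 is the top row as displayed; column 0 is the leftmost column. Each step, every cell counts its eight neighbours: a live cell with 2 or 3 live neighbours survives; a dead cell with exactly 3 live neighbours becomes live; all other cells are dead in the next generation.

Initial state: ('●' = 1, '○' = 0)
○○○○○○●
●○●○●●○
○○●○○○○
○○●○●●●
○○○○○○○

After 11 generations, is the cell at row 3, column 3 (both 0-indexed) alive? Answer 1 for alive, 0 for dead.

k=0  ○○○○○○●
●○●○●●○
○○●○○○○
○○●○●●●
○○○○○○○
k=1  ○○○○○●●
○●○●○●●
○○●○○○○
○○○●○●○
○○○○○○●
k=2  ○○○○●○○
●○●○●●●
○○●●○●●
○○○○○○○
○○○○●○●
k=3  ●○○○●○○
●●●○○○○
●●●●○○○
○○○●●○●
○○○○○●○
k=4  ●○○○○○●
○○○○○○●
○○○○●○●
●●○●●●●
○○○●○●●
k=5  ●○○○○○○
○○○○○○●
○○○●●○○
○○●●○○○
○●●●○○○
k=6  ●●●○○○○
○○○○○○○
○○●●●○○
○●○○○○○
○●○●○○○
k=7  ●●●○○○○
○○○○○○○
○○●●○○○
○●○○●○○
○○○○○○○
k=8  ○●○○○○○
○○○●○○○
○○●●○○○
○○●●○○○
●○●○○○○
k=9  ○●●○○○○
○○○●○○○
○○○○●○○
○○○○○○○
○○●●○○○
k=10  ○●○○○○○
○○●●○○○
○○○○○○○
○○○●○○○
○●●●○○○
k=11  ○●○○○○○
○○●○○○○
○○●●○○○
○○○●○○○
○●○●○○○

1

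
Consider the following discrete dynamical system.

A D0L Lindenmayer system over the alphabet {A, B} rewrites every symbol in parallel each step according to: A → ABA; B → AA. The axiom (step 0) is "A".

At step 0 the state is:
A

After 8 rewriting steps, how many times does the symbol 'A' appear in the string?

2448

k=0  A
k=1  ABA
k=2  ABAAAABA
k=3  ABAAAABAABAABAABAAAABA
k=4  ABAAAABAABAABAABAAAABAABAAAABAABAAAABAABAAAABAABAABAABAAAABA
k=5  ABAAAABAABAABAABAAAABAABAAAABAABAAAABAABAAAABAABAABAABAAAA…AAAABAABAABAABAAAABAABAAAABAABAAAABAABAAAABAABAABAABAAAABA  (len 164)
k=6  ABAAAABAABAABAABAAAABAABAAAABAABAAAABAABAAAABAABAABAABAAAA…AAAABAABAABAABAAAABAABAAAABAABAAAABAABAAAABAABAABAABAAAABA  (len 448)
k=7  ABAAAABAABAABAABAAAABAABAAAABAABAAAABAABAAAABAABAABAABAAAA…AAAABAABAABAABAAAABAABAAAABAABAAAABAABAAAABAABAABAABAAAABA  (len 1224)
k=8  ABAAAABAABAABAABAAAABAABAAAABAABAAAABAABAAAABAABAABAABAAAA…AAAABAABAABAABAAAABAABAAAABAABAAAABAABAAAABAABAABAABAAAABA  (len 3344)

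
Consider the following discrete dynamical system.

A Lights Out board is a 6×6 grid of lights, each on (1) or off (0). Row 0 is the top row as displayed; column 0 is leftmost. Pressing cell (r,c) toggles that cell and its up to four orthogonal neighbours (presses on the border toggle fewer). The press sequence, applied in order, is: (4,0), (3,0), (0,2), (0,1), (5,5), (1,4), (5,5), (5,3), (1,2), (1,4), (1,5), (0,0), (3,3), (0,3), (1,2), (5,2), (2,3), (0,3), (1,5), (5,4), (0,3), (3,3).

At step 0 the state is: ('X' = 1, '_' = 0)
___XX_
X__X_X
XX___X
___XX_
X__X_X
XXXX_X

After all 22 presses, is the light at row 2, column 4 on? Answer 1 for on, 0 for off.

1

k=0  ___XX_
X__X_X
XX___X
___XX_
X__X_X
XXXX_X
k=1  ___XX_
X__X_X
XX___X
X__XX_
_X_X_X
_XXX_X
k=2  ___XX_
X__X_X
_X___X
_X_XX_
XX_X_X
_XXX_X
k=3  _XX_X_
X_XX_X
_X___X
_X_XX_
XX_X_X
_XXX_X
k=4  X___X_
XXXX_X
_X___X
_X_XX_
XX_X_X
_XXX_X
k=5  X___X_
XXXX_X
_X___X
_X_XX_
XX_X__
_XXXX_
k=6  X_____
XXX_X_
_X__XX
_X_XX_
XX_X__
_XXXX_
k=7  X_____
XXX_X_
_X__XX
_X_XX_
XX_X_X
_XXX_X
k=8  X_____
XXX_X_
_X__XX
_X_XX_
XX___X
_X__XX
k=9  X_X___
X__XX_
_XX_XX
_X_XX_
XX___X
_X__XX
k=10  X_X_X_
X____X
_XX__X
_X_XX_
XX___X
_X__XX
k=11  X_X_XX
X___X_
_XX___
_X_XX_
XX___X
_X__XX
k=12  _XX_XX
____X_
_XX___
_X_XX_
XX___X
_X__XX
k=13  _XX_XX
____X_
_XXX__
_XX___
XX_X_X
_X__XX
k=14  _X_X_X
___XX_
_XXX__
_XX___
XX_X_X
_X__XX
k=15  _XXX_X
_XX_X_
_X_X__
_XX___
XX_X_X
_X__XX
k=16  _XXX_X
_XX_X_
_X_X__
_XX___
XXXX_X
__XXXX
k=17  _XXX_X
_XXXX_
_XX_X_
_XXX__
XXXX_X
__XXXX
k=18  _X__XX
_XX_X_
_XX_X_
_XXX__
XXXX_X
__XXXX
k=19  _X__X_
_XX__X
_XX_XX
_XXX__
XXXX_X
__XXXX
k=20  _X__X_
_XX__X
_XX_XX
_XXX__
XXXXXX
__X___
k=21  _XXX__
_XXX_X
_XX_XX
_XXX__
XXXXXX
__X___
k=22  _XXX__
_XXX_X
_XXXXX
_X__X_
XXX_XX
__X___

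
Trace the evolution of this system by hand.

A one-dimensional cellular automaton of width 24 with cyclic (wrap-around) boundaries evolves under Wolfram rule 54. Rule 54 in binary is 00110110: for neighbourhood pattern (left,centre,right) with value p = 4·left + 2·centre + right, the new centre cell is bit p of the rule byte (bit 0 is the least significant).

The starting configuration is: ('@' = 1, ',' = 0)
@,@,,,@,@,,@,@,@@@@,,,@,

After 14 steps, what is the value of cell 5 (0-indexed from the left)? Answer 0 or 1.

t=0: @,@,,,@,@,,@,@,@@@@,,,@,
t=1: @@@@,@@@@@@@@@@,,,,@,@@@
t=2: ,,,,@,,,,,,,,,,@,,@@@,,,
t=3: ,,,@@@,,,,,,,,@@@@,,,@,,
t=4: ,,@,,,@,,,,,,@,,,,@,@@@,
t=5: ,@@@,@@@,,,,@@@,,@@@,,,@
t=6: @,,,@,,,@,,@,,,@@,,,@,@@
t=7: ,@,@@@,@@@@@@,@,,@,@@@,,
t=8: @@@,,,@,,,,,,@@@@@@,,,@,
t=9: ,,,@,@@@,,,,@,,,,,,@,@@@
t=10: @,@@@,,,@,,@@@,,,,@@@,,,
t=11: @@,,,@,@@@@,,,@,,@,,,@,@
t=12: ,,@,@@@,,,,@,@@@@@@,@@@,
t=13: ,@@@,,,@,,@@@,,,,,,@,,,@
t=14: @,,,@,@@@@,,,@,,,,@@@,@@

0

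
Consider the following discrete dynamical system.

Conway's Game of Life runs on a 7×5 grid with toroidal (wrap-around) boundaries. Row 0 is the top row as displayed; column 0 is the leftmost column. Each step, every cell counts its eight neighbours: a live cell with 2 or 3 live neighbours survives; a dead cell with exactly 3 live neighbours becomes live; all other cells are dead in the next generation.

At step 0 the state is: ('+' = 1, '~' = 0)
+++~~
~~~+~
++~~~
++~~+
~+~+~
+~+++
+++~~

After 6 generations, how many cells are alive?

4

[0] +++~~
~~~+~
++~~~
++~~+
~+~+~
+~+++
+++~~
[1] +~~++
~~~~+
~++~~
~~~~+
~~~~~
~~~~~
~~~~~
[2] +~~++
~++~+
+~~+~
~~~~~
~~~~~
~~~~~
~~~~+
[3] ~++~~
~++~~
+++++
~~~~~
~~~~~
~~~~~
+~~++
[4] ~~~~+
~~~~+
+~~++
+++++
~~~~~
~~~~+
+++++
[5] ~++~~
~~~~~
~~~~~
~++~~
~++~~
~++~+
~++~~
[6] ~++~~
~~~~~
~~~~~
~++~~
~~~~~
~~~~~
~~~~~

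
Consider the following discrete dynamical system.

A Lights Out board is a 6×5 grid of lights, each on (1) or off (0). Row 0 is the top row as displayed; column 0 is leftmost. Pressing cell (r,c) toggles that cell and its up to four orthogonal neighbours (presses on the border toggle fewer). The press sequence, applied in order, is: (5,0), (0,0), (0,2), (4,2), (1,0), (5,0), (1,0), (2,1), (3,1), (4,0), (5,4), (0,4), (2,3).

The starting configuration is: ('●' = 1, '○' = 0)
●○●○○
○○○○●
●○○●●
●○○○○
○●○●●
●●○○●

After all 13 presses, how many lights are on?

12

[0] ●○●○○
○○○○●
●○○●●
●○○○○
○●○●●
●●○○●
[1] ●○●○○
○○○○●
●○○●●
●○○○○
●●○●●
○○○○●
[2] ○●●○○
●○○○●
●○○●●
●○○○○
●●○●●
○○○○●
[3] ○○○●○
●○●○●
●○○●●
●○○○○
●●○●●
○○○○●
[4] ○○○●○
●○●○●
●○○●●
●○●○○
●○●○●
○○●○●
[5] ●○○●○
○●●○●
○○○●●
●○●○○
●○●○●
○○●○●
[6] ●○○●○
○●●○●
○○○●●
●○●○○
○○●○●
●●●○●
[7] ○○○●○
●○●○●
●○○●●
●○●○○
○○●○●
●●●○●
[8] ○○○●○
●●●○●
○●●●●
●●●○○
○○●○●
●●●○●
[9] ○○○●○
●●●○●
○○●●●
○○○○○
○●●○●
●●●○●
[10] ○○○●○
●●●○●
○○●●●
●○○○○
●○●○●
○●●○●
[11] ○○○●○
●●●○●
○○●●●
●○○○○
●○●○○
○●●●○
[12] ○○○○●
●●●○○
○○●●●
●○○○○
●○●○○
○●●●○
[13] ○○○○●
●●●●○
○○○○○
●○○●○
●○●○○
○●●●○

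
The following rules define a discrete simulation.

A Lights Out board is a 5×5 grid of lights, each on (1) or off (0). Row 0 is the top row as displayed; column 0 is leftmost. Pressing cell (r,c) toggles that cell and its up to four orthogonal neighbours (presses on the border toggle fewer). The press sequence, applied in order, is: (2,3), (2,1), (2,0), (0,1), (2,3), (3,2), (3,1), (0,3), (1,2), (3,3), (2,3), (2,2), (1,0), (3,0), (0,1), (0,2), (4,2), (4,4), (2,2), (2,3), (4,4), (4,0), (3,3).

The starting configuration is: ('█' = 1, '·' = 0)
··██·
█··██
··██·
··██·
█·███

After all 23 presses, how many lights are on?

14

[0] ··██·
█··██
··██·
··██·
█·███
[1] ··██·
█···█
····█
··█··
█·███
[2] ··██·
██··█
███·█
·██··
█·███
[3] ··██·
·█··█
··█·█
███··
█·███
[4] ██·█·
····█
··█·█
███··
█·███
[5] ██·█·
···██
···█·
████·
█·███
[6] ██·█·
···██
··██·
█····
█··██
[7] ██·█·
···██
·███·
·██··
██·██
[8] ███·█
····█
·███·
·██··
██·██
[9] ██··█
·████
·█·█·
·██··
██·██
[10] ██··█
·████
·█···
·█·██
██··█
[11] ██··█
·██·█
·████
·█··█
██··█
[12] ██··█
·█··█
····█
·██·█
██··█
[13] ·█··█
█···█
█···█
·██·█
██··█
[14] ·█··█
█···█
····█
█·█·█
·█··█
[15] █·█·█
██··█
····█
█·█·█
·█··█
[16] ██·██
███·█
····█
█·█·█
·█··█
[17] ██·██
███·█
····█
█···█
··███
[18] ██·██
███·█
····█
█····
··█··
[19] ██·██
██··█
·████
█·█··
··█··
[20] ██·██
██·██
·█···
█·██·
··█··
[21] ██·██
██·██
·█···
█·███
··███
[22] ██·██
██·██
·█···
··███
█████
[23] ██·██
██·██
·█·█·
·····
███·█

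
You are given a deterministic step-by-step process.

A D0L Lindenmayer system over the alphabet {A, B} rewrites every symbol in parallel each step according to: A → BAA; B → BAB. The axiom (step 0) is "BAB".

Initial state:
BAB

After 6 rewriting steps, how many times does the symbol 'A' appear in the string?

1093

k=0  BAB
k=1  BABBAABAB
k=2  BABBAABABBABBAABAABABBAABAB
k=3  BABBAABABBABBAABAABABBAABABBABBAABABBABBAABAABABBAABAABABBAABABBABBAABAABABBAABAB
k=4  BABBAABABBABBAABAABABBAABABBABBAABABBABBAABAABABBAABAABABB…ABABBABBAABABBABBAABAABABBAABAABABBAABABBABBAABAABABBAABAB  (len 243)
k=5  BABBAABABBABBAABAABABBAABABBABBAABABBABBAABAABABBAABAABABB…ABABBABBAABABBABBAABAABABBAABAABABBAABABBABBAABAABABBAABAB  (len 729)
k=6  BABBAABABBABBAABAABABBAABABBABBAABABBABBAABAABABBAABAABABB…ABABBABBAABABBABBAABAABABBAABAABABBAABABBABBAABAABABBAABAB  (len 2187)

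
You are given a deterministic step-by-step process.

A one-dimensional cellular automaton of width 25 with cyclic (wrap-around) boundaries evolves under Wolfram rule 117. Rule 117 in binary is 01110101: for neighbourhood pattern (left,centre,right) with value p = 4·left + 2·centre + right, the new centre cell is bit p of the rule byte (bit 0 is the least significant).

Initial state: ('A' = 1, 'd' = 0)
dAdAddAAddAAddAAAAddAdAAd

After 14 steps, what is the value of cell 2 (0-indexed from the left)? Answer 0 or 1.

[0] dAdAddAAddAAddAAAAddAdAAd
[1] dAAAAddAAddAAddddAAdAAdAA
[2] AdddAAddAAddAAAAddAAdAAdA
[3] AAAddAAddAAddddAAddAAdAAd
[4] ddAAddAAddAAAAddAAddAAdAA
[5] AddAAddAAddddAAddAAddAAdA
[6] AAddAAddAAAAddAAddAAddAAd
[7] dAAddAAddddAAddAAddAAddAA
[8] AdAAddAAAAddAAddAAddAAddA
[9] AAdAAddddAAddAAddAAddAAdd
[10] dAAdAAAAddAAddAAddAAddAAd
[11] ddAAdddAAddAAddAAddAAddAA
[12] AddAAAddAAddAAddAAddAAddA
[13] AAdddAAddAAddAAddAAddAAdd
[14] dAAAddAAddAAddAAddAAddAAd

1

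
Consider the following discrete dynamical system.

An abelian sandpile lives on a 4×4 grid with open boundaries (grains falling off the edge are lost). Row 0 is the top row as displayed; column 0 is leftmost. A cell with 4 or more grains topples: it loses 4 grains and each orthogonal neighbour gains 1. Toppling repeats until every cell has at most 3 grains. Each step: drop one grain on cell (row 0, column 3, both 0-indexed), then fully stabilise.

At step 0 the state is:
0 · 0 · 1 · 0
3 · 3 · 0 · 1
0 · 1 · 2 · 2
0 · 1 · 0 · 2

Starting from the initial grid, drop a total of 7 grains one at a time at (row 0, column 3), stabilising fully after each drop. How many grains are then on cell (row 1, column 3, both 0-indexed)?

2

t=0: 0 · 0 · 1 · 0
3 · 3 · 0 · 1
0 · 1 · 2 · 2
0 · 1 · 0 · 2
t=1: 0 · 0 · 1 · 1
3 · 3 · 0 · 1
0 · 1 · 2 · 2
0 · 1 · 0 · 2
t=2: 0 · 0 · 1 · 2
3 · 3 · 0 · 1
0 · 1 · 2 · 2
0 · 1 · 0 · 2
t=3: 0 · 0 · 1 · 3
3 · 3 · 0 · 1
0 · 1 · 2 · 2
0 · 1 · 0 · 2
t=4: 0 · 0 · 2 · 0
3 · 3 · 0 · 2
0 · 1 · 2 · 2
0 · 1 · 0 · 2
t=5: 0 · 0 · 2 · 1
3 · 3 · 0 · 2
0 · 1 · 2 · 2
0 · 1 · 0 · 2
t=6: 0 · 0 · 2 · 2
3 · 3 · 0 · 2
0 · 1 · 2 · 2
0 · 1 · 0 · 2
t=7: 0 · 0 · 2 · 3
3 · 3 · 0 · 2
0 · 1 · 2 · 2
0 · 1 · 0 · 2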